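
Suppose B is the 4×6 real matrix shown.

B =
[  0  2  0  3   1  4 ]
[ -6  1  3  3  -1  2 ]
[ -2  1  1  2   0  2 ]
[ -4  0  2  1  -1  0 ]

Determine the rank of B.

Row reduce to echelon form.
Swap R1 ↔ R2
R3 ← R3 − (1/3)·R1: [0, 2/3, 0, 1, 1/3, 4/3]
R4 ← R4 − (2/3)·R1: [0, -2/3, 0, -1, -1/3, -4/3]
R3 ← R3 − (1/3)·R2: [0, 0, 0, 0, 0, 0]
R4 ← R4 + (1/3)·R2: [0, 0, 0, 0, 0, 0]
Echelon form has 2 nonzero rows, so rank(B) = 2.

2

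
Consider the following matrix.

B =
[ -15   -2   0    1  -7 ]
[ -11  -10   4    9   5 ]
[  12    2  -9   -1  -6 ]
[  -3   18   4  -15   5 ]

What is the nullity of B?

1

Row reduce to echelon form.
R2 ← R2 − (11/15)·R1: [0, -128/15, 4, 124/15, 152/15]
R3 ← R3 + (4/5)·R1: [0, 2/5, -9, -1/5, -58/5]
R4 ← R4 − (1/5)·R1: [0, 92/5, 4, -76/5, 32/5]
R3 ← R3 + (3/64)·R2: [0, 0, -141/16, 3/16, -89/8]
R4 ← R4 + (69/32)·R2: [0, 0, 101/8, 21/8, 113/4]
R4 ← R4 + (202/141)·R3: [0, 0, 0, 136/47, 1736/141]
4 nonzero rows, so rank(B) = 4.
B has 5 columns; by rank–nullity, nullity = 5 − 4 = 1.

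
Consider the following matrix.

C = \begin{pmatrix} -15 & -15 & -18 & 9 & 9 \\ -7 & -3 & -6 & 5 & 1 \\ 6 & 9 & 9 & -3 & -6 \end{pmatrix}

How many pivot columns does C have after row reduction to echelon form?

Row reduce to echelon form.
R2 ← R2 − (7/15)·R1: [0, 4, 12/5, 4/5, -16/5]
R3 ← R3 + (2/5)·R1: [0, 3, 9/5, 3/5, -12/5]
R3 ← R3 − (3/4)·R2: [0, 0, 0, 0, 0]
Echelon form has 2 nonzero rows, so rank(C) = 2.
Each nonzero row contributes one pivot column: 2 pivot columns.

2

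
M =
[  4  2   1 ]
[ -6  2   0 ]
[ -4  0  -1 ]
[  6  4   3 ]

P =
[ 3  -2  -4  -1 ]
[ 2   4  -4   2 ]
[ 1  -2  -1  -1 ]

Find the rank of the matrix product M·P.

First compute MP:
[[ 17,  -2, -25,  -1],
 [-14,  20,  16,  10],
 [-13,  10,  17,   5],
 [ 29,  -2, -43,  -1]]
Now row reduce the product.
R2 ← R2 + (14/17)·R1: [0, 312/17, -78/17, 156/17]
R3 ← R3 + (13/17)·R1: [0, 144/17, -36/17, 72/17]
R4 ← R4 − (29/17)·R1: [0, 24/17, -6/17, 12/17]
R3 ← R3 − (6/13)·R2: [0, 0, 0, 0]
R4 ← R4 − (1/13)·R2: [0, 0, 0, 0]
2 nonzero rows, so rank(MP) = 2.

2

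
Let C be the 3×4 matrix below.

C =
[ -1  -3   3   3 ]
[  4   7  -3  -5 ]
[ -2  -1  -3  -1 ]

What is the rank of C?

2

Row reduce to echelon form.
R2 ← R2 + (4)·R1: [0, -5, 9, 7]
R3 ← R3 − (2)·R1: [0, 5, -9, -7]
R3 ← R3 + R2: [0, 0, 0, 0]
Echelon form has 2 nonzero rows, so rank(C) = 2.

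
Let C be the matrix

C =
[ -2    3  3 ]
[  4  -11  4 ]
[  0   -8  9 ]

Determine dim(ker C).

0

Row reduce to echelon form.
R2 ← R2 + (2)·R1: [0, -5, 10]
R3 ← R3 − (8/5)·R2: [0, 0, -7]
3 nonzero rows, so rank(C) = 3.
C has 3 columns; by rank–nullity, nullity = 3 − 3 = 0.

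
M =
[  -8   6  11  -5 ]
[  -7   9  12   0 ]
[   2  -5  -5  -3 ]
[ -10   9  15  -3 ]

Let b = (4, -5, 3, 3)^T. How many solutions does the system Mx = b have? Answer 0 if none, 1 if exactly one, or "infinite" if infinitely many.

0

Row reduce the augmented matrix [M | b].
R2 ← R2 − (7/8)·R1: [0, 15/4, 19/8, 35/8, -17/2]
R3 ← R3 + (1/4)·R1: [0, -7/2, -9/4, -17/4, 4]
R4 ← R4 − (5/4)·R1: [0, 3/2, 5/4, 13/4, -2]
R3 ← R3 + (14/15)·R2: [0, 0, -1/30, -1/6, -59/15]
R4 ← R4 − (2/5)·R2: [0, 0, 3/10, 3/2, 7/5]
R4 ← R4 + (9)·R3: [0, 0, 0, 0, -34]
The echelon form has 4 nonzero rows; the last pivot sits in the augmented column, so rank(M) = 3 but rank([M|b]) = 4.
Since the ranks differ, the system is inconsistent.
It has no solutions.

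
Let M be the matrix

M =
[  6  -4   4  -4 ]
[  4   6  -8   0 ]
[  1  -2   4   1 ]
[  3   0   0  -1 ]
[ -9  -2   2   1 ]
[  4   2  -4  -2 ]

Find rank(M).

4

Row reduce to echelon form.
R2 ← R2 − (2/3)·R1: [0, 26/3, -32/3, 8/3]
R3 ← R3 − (1/6)·R1: [0, -4/3, 10/3, 5/3]
R4 ← R4 − (1/2)·R1: [0, 2, -2, 1]
R5 ← R5 + (3/2)·R1: [0, -8, 8, -5]
R6 ← R6 − (2/3)·R1: [0, 14/3, -20/3, 2/3]
R3 ← R3 + (2/13)·R2: [0, 0, 22/13, 27/13]
R4 ← R4 − (3/13)·R2: [0, 0, 6/13, 5/13]
R5 ← R5 + (12/13)·R2: [0, 0, -24/13, -33/13]
R6 ← R6 − (7/13)·R2: [0, 0, -12/13, -10/13]
R4 ← R4 − (3/11)·R3: [0, 0, 0, -2/11]
R5 ← R5 + (12/11)·R3: [0, 0, 0, -3/11]
R6 ← R6 + (6/11)·R3: [0, 0, 0, 4/11]
R5 ← R5 − (3/2)·R4: [0, 0, 0, 0]
R6 ← R6 + (2)·R4: [0, 0, 0, 0]
Echelon form has 4 nonzero rows, so rank(M) = 4.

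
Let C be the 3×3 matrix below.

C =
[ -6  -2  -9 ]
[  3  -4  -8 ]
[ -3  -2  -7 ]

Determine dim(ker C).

1

Row reduce to echelon form.
R2 ← R2 + (1/2)·R1: [0, -5, -25/2]
R3 ← R3 − (1/2)·R1: [0, -1, -5/2]
R3 ← R3 − (1/5)·R2: [0, 0, 0]
2 nonzero rows, so rank(C) = 2.
C has 3 columns; by rank–nullity, nullity = 3 − 2 = 1.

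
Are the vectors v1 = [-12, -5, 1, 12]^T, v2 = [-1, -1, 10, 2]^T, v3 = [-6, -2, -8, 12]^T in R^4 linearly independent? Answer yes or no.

Form the matrix with these vectors as rows and row reduce.
R2 ← R2 − (1/12)·R1: [0, -7/12, 119/12, 1]
R3 ← R3 − (1/2)·R1: [0, 1/2, -17/2, 6]
R3 ← R3 + (6/7)·R2: [0, 0, 0, 48/7]
3 nonzero rows, so the 3 vectors span a space of dimension 3.
Since 3 = 3, the vectors are linearly independent.

yes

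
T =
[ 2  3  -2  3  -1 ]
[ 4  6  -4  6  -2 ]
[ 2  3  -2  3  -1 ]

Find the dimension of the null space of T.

4

Row reduce to echelon form.
R2 ← R2 − (2)·R1: [0, 0, 0, 0, 0]
R3 ← R3 − R1: [0, 0, 0, 0, 0]
1 nonzero row, so rank(T) = 1.
T has 5 columns; by rank–nullity, nullity = 5 − 1 = 4.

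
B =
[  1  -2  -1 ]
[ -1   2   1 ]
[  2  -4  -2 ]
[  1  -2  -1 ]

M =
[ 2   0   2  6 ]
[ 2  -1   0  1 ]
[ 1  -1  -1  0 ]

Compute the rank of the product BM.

1

First compute BM:
[[ -3,   3,   3,   4],
 [  3,  -3,  -3,  -4],
 [ -6,   6,   6,   8],
 [ -3,   3,   3,   4]]
Now row reduce the product.
R2 ← R2 + R1: [0, 0, 0, 0]
R3 ← R3 − (2)·R1: [0, 0, 0, 0]
R4 ← R4 − R1: [0, 0, 0, 0]
1 nonzero row, so rank(BM) = 1.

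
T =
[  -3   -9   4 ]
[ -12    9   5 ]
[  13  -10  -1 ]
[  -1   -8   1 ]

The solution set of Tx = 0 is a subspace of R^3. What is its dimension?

Row reduce to echelon form.
R2 ← R2 − (4)·R1: [0, 45, -11]
R3 ← R3 + (13/3)·R1: [0, -49, 49/3]
R4 ← R4 − (1/3)·R1: [0, -5, -1/3]
R3 ← R3 + (49/45)·R2: [0, 0, 196/45]
R4 ← R4 + (1/9)·R2: [0, 0, -14/9]
R4 ← R4 + (5/14)·R3: [0, 0, 0]
3 nonzero rows, so rank(T) = 3.
T has 3 columns; by rank–nullity, nullity = 3 − 3 = 0.

0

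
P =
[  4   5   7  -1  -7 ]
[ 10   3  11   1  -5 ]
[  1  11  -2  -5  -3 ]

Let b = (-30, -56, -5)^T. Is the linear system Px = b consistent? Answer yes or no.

yes

Row reduce the augmented matrix [P | b].
R2 ← R2 − (5/2)·R1: [0, -19/2, -13/2, 7/2, 25/2, 19]
R3 ← R3 − (1/4)·R1: [0, 39/4, -15/4, -19/4, -5/4, 5/2]
R3 ← R3 + (39/38)·R2: [0, 0, -198/19, -22/19, 220/19, 22]
The echelon form has 3 nonzero rows, and every pivot lies in the first 5 columns, so rank(P) = rank([P|b]) = 3.
The system is consistent.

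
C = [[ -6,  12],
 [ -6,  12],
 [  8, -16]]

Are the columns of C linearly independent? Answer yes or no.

Row reduce C to echelon form.
R2 ← R2 − R1: [0, 0]
R3 ← R3 + (4/3)·R1: [0, 0]
1 pivot among 2 columns.
Only 1 < 2 pivot columns, so the columns are linearly dependent.

no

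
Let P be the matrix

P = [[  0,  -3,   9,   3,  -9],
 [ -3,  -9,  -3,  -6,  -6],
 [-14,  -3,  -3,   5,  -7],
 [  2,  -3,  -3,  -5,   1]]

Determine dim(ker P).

2

Row reduce to echelon form.
Swap R1 ↔ R2
R3 ← R3 − (14/3)·R1: [0, 39, 11, 33, 21]
R4 ← R4 + (2/3)·R1: [0, -9, -5, -9, -3]
R3 ← R3 + (13)·R2: [0, 0, 128, 72, -96]
R4 ← R4 − (3)·R2: [0, 0, -32, -18, 24]
R4 ← R4 + (1/4)·R3: [0, 0, 0, 0, 0]
3 nonzero rows, so rank(P) = 3.
P has 5 columns; by rank–nullity, nullity = 5 − 3 = 2.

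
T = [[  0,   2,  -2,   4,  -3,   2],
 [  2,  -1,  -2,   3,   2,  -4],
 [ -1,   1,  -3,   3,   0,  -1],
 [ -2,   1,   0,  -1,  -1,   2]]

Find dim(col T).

Row reduce to echelon form.
Swap R1 ↔ R2
R3 ← R3 + (1/2)·R1: [0, 1/2, -4, 9/2, 1, -3]
R4 ← R4 + R1: [0, 0, -2, 2, 1, -2]
R3 ← R3 − (1/4)·R2: [0, 0, -7/2, 7/2, 7/4, -7/2]
R4 ← R4 − (4/7)·R3: [0, 0, 0, 0, 0, 0]
Echelon form has 3 nonzero rows, so rank(T) = 3.
The column space has dimension equal to the rank: 3.

3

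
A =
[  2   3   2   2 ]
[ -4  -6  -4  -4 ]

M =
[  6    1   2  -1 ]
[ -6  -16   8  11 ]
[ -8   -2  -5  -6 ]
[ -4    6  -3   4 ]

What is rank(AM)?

First compute AM:
[[-30, -38,  12,  27],
 [ 60,  76, -24, -54]]
Now row reduce the product.
R2 ← R2 + (2)·R1: [0, 0, 0, 0]
1 nonzero row, so rank(AM) = 1.

1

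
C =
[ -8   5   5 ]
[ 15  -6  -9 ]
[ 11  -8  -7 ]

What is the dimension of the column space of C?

2

Row reduce to echelon form.
R2 ← R2 + (15/8)·R1: [0, 27/8, 3/8]
R3 ← R3 + (11/8)·R1: [0, -9/8, -1/8]
R3 ← R3 + (1/3)·R2: [0, 0, 0]
Echelon form has 2 nonzero rows, so rank(C) = 2.
The column space has dimension equal to the rank: 2.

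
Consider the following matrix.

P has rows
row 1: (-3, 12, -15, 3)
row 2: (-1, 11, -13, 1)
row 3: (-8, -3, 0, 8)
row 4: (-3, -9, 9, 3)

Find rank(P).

Row reduce to echelon form.
R2 ← R2 − (1/3)·R1: [0, 7, -8, 0]
R3 ← R3 − (8/3)·R1: [0, -35, 40, 0]
R4 ← R4 − R1: [0, -21, 24, 0]
R3 ← R3 + (5)·R2: [0, 0, 0, 0]
R4 ← R4 + (3)·R2: [0, 0, 0, 0]
Echelon form has 2 nonzero rows, so rank(P) = 2.

2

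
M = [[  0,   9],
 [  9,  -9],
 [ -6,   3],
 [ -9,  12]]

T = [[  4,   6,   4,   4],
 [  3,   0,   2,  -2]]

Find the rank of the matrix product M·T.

2

First compute MT:
[[ 27,   0,  18, -18],
 [  9,  54,  18,  54],
 [-15, -36, -18, -30],
 [  0, -54, -12, -60]]
Now row reduce the product.
R2 ← R2 − (1/3)·R1: [0, 54, 12, 60]
R3 ← R3 + (5/9)·R1: [0, -36, -8, -40]
R3 ← R3 + (2/3)·R2: [0, 0, 0, 0]
R4 ← R4 + R2: [0, 0, 0, 0]
2 nonzero rows, so rank(MT) = 2.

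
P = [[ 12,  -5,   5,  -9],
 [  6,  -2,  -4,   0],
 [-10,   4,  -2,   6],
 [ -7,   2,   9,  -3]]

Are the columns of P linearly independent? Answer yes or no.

Row reduce P to echelon form.
R2 ← R2 − (1/2)·R1: [0, 1/2, -13/2, 9/2]
R3 ← R3 + (5/6)·R1: [0, -1/6, 13/6, -3/2]
R4 ← R4 + (7/12)·R1: [0, -11/12, 143/12, -33/4]
R3 ← R3 + (1/3)·R2: [0, 0, 0, 0]
R4 ← R4 + (11/6)·R2: [0, 0, 0, 0]
2 pivots among 4 columns.
Only 2 < 4 pivot columns, so the columns are linearly dependent.

no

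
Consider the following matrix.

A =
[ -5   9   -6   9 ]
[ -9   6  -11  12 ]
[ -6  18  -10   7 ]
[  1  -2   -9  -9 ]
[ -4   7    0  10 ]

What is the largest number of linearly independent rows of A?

4

Row reduce to echelon form.
R2 ← R2 − (9/5)·R1: [0, -51/5, -1/5, -21/5]
R3 ← R3 − (6/5)·R1: [0, 36/5, -14/5, -19/5]
R4 ← R4 + (1/5)·R1: [0, -1/5, -51/5, -36/5]
R5 ← R5 − (4/5)·R1: [0, -1/5, 24/5, 14/5]
R3 ← R3 + (12/17)·R2: [0, 0, -50/17, -115/17]
R4 ← R4 − (1/51)·R2: [0, 0, -520/51, -121/17]
R5 ← R5 − (1/51)·R2: [0, 0, 245/51, 49/17]
R4 ← R4 − (52/15)·R3: [0, 0, 0, 49/3]
R5 ← R5 + (49/30)·R3: [0, 0, 0, -49/6]
R5 ← R5 + (1/2)·R4: [0, 0, 0, 0]
Echelon form has 4 nonzero rows, so rank(A) = 4.
The rank gives the maximum number of linearly independent rows: 4.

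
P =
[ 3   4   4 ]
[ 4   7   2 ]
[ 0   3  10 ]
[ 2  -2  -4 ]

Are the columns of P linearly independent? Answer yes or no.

yes

Row reduce P to echelon form.
R2 ← R2 − (4/3)·R1: [0, 5/3, -10/3]
R4 ← R4 − (2/3)·R1: [0, -14/3, -20/3]
R3 ← R3 − (9/5)·R2: [0, 0, 16]
R4 ← R4 + (14/5)·R2: [0, 0, -16]
R4 ← R4 + R3: [0, 0, 0]
3 pivots among 3 columns.
Every column is a pivot column, so the columns are linearly independent.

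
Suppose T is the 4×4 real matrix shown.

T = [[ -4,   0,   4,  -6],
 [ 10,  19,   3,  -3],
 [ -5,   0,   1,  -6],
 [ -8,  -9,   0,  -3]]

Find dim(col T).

4

Row reduce to echelon form.
R2 ← R2 + (5/2)·R1: [0, 19, 13, -18]
R3 ← R3 − (5/4)·R1: [0, 0, -4, 3/2]
R4 ← R4 − (2)·R1: [0, -9, -8, 9]
R4 ← R4 + (9/19)·R2: [0, 0, -35/19, 9/19]
R4 ← R4 − (35/76)·R3: [0, 0, 0, -33/152]
Echelon form has 4 nonzero rows, so rank(T) = 4.
The column space has dimension equal to the rank: 4.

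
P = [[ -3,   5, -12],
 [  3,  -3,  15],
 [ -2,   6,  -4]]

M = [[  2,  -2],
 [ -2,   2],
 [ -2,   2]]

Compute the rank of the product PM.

1

First compute PM:
[[  8,  -8],
 [-18,  18],
 [ -8,   8]]
Now row reduce the product.
R2 ← R2 + (9/4)·R1: [0, 0]
R3 ← R3 + R1: [0, 0]
1 nonzero row, so rank(PM) = 1.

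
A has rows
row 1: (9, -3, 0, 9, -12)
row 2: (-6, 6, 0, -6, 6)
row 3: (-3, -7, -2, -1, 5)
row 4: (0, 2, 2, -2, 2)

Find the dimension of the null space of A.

2

Row reduce to echelon form.
R2 ← R2 + (2/3)·R1: [0, 4, 0, 0, -2]
R3 ← R3 + (1/3)·R1: [0, -8, -2, 2, 1]
R3 ← R3 + (2)·R2: [0, 0, -2, 2, -3]
R4 ← R4 − (1/2)·R2: [0, 0, 2, -2, 3]
R4 ← R4 + R3: [0, 0, 0, 0, 0]
3 nonzero rows, so rank(A) = 3.
A has 5 columns; by rank–nullity, nullity = 5 − 3 = 2.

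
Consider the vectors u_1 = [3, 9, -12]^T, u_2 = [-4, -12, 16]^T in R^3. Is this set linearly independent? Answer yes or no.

Form the matrix with these vectors as rows and row reduce.
R2 ← R2 + (4/3)·R1: [0, 0, 0]
1 nonzero row, so the 2 vectors span a space of dimension 1.
Since 1 < 2, the vectors are linearly dependent.

no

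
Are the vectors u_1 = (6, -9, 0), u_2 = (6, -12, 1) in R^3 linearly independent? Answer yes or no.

Form the matrix with these vectors as rows and row reduce.
R2 ← R2 − R1: [0, -3, 1]
2 nonzero rows, so the 2 vectors span a space of dimension 2.
Since 2 = 2, the vectors are linearly independent.

yes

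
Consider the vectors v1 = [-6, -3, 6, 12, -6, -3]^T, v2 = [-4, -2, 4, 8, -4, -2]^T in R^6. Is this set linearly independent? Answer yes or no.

Form the matrix with these vectors as rows and row reduce.
R2 ← R2 − (2/3)·R1: [0, 0, 0, 0, 0, 0]
1 nonzero row, so the 2 vectors span a space of dimension 1.
Since 1 < 2, the vectors are linearly dependent.

no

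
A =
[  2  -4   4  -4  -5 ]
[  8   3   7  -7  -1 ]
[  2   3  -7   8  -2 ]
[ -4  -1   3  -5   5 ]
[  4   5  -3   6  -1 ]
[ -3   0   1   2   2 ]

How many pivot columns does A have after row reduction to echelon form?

5

Row reduce to echelon form.
R2 ← R2 − (4)·R1: [0, 19, -9, 9, 19]
R3 ← R3 − R1: [0, 7, -11, 12, 3]
R4 ← R4 + (2)·R1: [0, -9, 11, -13, -5]
R5 ← R5 − (2)·R1: [0, 13, -11, 14, 9]
R6 ← R6 + (3/2)·R1: [0, -6, 7, -4, -11/2]
R3 ← R3 − (7/19)·R2: [0, 0, -146/19, 165/19, -4]
R4 ← R4 + (9/19)·R2: [0, 0, 128/19, -166/19, 4]
R5 ← R5 − (13/19)·R2: [0, 0, -92/19, 149/19, -4]
R6 ← R6 + (6/19)·R2: [0, 0, 79/19, -22/19, 1/2]
R4 ← R4 + (64/73)·R3: [0, 0, 0, -82/73, 36/73]
R5 ← R5 − (46/73)·R3: [0, 0, 0, 173/73, -108/73]
R6 ← R6 + (79/146)·R3: [0, 0, 0, 517/146, -243/146]
R5 ← R5 + (173/82)·R4: [0, 0, 0, 0, -18/41]
R6 ← R6 + (517/164)·R4: [0, 0, 0, 0, -9/82]
R6 ← R6 − (1/4)·R5: [0, 0, 0, 0, 0]
Echelon form has 5 nonzero rows, so rank(A) = 5.
Each nonzero row contributes one pivot column: 5 pivot columns.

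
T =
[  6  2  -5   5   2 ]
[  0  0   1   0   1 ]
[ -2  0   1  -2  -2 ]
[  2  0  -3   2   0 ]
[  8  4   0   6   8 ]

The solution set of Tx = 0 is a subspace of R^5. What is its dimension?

2

Row reduce to echelon form.
R3 ← R3 + (1/3)·R1: [0, 2/3, -2/3, -1/3, -4/3]
R4 ← R4 − (1/3)·R1: [0, -2/3, -4/3, 1/3, -2/3]
R5 ← R5 − (4/3)·R1: [0, 4/3, 20/3, -2/3, 16/3]
Swap R2 ↔ R3
R4 ← R4 + R2: [0, 0, -2, 0, -2]
R5 ← R5 − (2)·R2: [0, 0, 8, 0, 8]
R4 ← R4 + (2)·R3: [0, 0, 0, 0, 0]
R5 ← R5 − (8)·R3: [0, 0, 0, 0, 0]
3 nonzero rows, so rank(T) = 3.
T has 5 columns; by rank–nullity, nullity = 5 − 3 = 2.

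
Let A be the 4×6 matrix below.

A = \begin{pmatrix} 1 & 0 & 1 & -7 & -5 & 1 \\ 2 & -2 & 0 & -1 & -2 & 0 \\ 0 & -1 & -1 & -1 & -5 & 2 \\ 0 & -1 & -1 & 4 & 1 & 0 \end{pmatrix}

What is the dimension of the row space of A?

3

Row reduce to echelon form.
R2 ← R2 − (2)·R1: [0, -2, -2, 13, 8, -2]
R3 ← R3 − (1/2)·R2: [0, 0, 0, -15/2, -9, 3]
R4 ← R4 − (1/2)·R2: [0, 0, 0, -5/2, -3, 1]
R4 ← R4 − (1/3)·R3: [0, 0, 0, 0, 0, 0]
Echelon form has 3 nonzero rows, so rank(A) = 3.
The row space has dimension equal to the rank: 3.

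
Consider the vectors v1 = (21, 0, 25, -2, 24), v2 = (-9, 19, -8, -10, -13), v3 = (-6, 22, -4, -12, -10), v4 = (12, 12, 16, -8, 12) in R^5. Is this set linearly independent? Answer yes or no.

Form the matrix with these vectors as rows and row reduce.
R2 ← R2 + (3/7)·R1: [0, 19, 19/7, -76/7, -19/7]
R3 ← R3 + (2/7)·R1: [0, 22, 22/7, -88/7, -22/7]
R4 ← R4 − (4/7)·R1: [0, 12, 12/7, -48/7, -12/7]
R3 ← R3 − (22/19)·R2: [0, 0, 0, 0, 0]
R4 ← R4 − (12/19)·R2: [0, 0, 0, 0, 0]
2 nonzero rows, so the 4 vectors span a space of dimension 2.
Since 2 < 4, the vectors are linearly dependent.

no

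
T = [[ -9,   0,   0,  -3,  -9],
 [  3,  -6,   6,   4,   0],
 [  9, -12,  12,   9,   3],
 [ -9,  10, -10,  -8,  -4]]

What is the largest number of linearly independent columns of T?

Row reduce to echelon form.
R2 ← R2 + (1/3)·R1: [0, -6, 6, 3, -3]
R3 ← R3 + R1: [0, -12, 12, 6, -6]
R4 ← R4 − R1: [0, 10, -10, -5, 5]
R3 ← R3 − (2)·R2: [0, 0, 0, 0, 0]
R4 ← R4 + (5/3)·R2: [0, 0, 0, 0, 0]
Echelon form has 2 nonzero rows, so rank(T) = 2.
The rank gives the maximum number of linearly independent columns: 2.

2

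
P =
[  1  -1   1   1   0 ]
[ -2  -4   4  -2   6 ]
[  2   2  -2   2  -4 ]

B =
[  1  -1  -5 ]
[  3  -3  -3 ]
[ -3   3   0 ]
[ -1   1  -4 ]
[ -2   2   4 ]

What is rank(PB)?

First compute PB:
[[ -6,   6,  -6],
 [-36,  36,  54],
 [ 20, -20, -40]]
Now row reduce the product.
R2 ← R2 − (6)·R1: [0, 0, 90]
R3 ← R3 + (10/3)·R1: [0, 0, -60]
R3 ← R3 + (2/3)·R2: [0, 0, 0]
2 nonzero rows, so rank(PB) = 2.

2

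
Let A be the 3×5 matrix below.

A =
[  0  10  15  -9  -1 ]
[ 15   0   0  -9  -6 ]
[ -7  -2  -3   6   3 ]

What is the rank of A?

Row reduce to echelon form.
Swap R1 ↔ R2
R3 ← R3 + (7/15)·R1: [0, -2, -3, 9/5, 1/5]
R3 ← R3 + (1/5)·R2: [0, 0, 0, 0, 0]
Echelon form has 2 nonzero rows, so rank(A) = 2.

2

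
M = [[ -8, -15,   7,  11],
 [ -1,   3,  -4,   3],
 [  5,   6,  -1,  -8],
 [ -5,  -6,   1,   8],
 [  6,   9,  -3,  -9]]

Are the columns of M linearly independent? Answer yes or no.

Row reduce M to echelon form.
R2 ← R2 − (1/8)·R1: [0, 39/8, -39/8, 13/8]
R3 ← R3 + (5/8)·R1: [0, -27/8, 27/8, -9/8]
R4 ← R4 − (5/8)·R1: [0, 27/8, -27/8, 9/8]
R5 ← R5 + (3/4)·R1: [0, -9/4, 9/4, -3/4]
R3 ← R3 + (9/13)·R2: [0, 0, 0, 0]
R4 ← R4 − (9/13)·R2: [0, 0, 0, 0]
R5 ← R5 + (6/13)·R2: [0, 0, 0, 0]
2 pivots among 4 columns.
Only 2 < 4 pivot columns, so the columns are linearly dependent.

no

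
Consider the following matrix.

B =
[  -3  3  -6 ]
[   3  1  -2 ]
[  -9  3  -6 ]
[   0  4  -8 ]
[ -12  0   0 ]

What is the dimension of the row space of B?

2

Row reduce to echelon form.
R2 ← R2 + R1: [0, 4, -8]
R3 ← R3 − (3)·R1: [0, -6, 12]
R5 ← R5 − (4)·R1: [0, -12, 24]
R3 ← R3 + (3/2)·R2: [0, 0, 0]
R4 ← R4 − R2: [0, 0, 0]
R5 ← R5 + (3)·R2: [0, 0, 0]
Echelon form has 2 nonzero rows, so rank(B) = 2.
The row space has dimension equal to the rank: 2.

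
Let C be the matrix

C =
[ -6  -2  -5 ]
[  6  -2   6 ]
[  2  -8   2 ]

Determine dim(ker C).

0

Row reduce to echelon form.
R2 ← R2 + R1: [0, -4, 1]
R3 ← R3 + (1/3)·R1: [0, -26/3, 1/3]
R3 ← R3 − (13/6)·R2: [0, 0, -11/6]
3 nonzero rows, so rank(C) = 3.
C has 3 columns; by rank–nullity, nullity = 3 − 3 = 0.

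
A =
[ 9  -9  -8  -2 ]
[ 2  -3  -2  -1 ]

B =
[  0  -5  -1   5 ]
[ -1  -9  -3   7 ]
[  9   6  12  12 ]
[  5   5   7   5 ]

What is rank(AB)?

First compute AB:
[[-73, -22, -92, -124],
 [-20,   0, -24, -40]]
Now row reduce the product.
R2 ← R2 − (20/73)·R1: [0, 440/73, 88/73, -440/73]
2 nonzero rows, so rank(AB) = 2.

2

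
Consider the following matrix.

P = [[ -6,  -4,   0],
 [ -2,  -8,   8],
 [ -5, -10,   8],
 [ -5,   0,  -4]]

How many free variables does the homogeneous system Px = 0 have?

Row reduce to echelon form.
R2 ← R2 − (1/3)·R1: [0, -20/3, 8]
R3 ← R3 − (5/6)·R1: [0, -20/3, 8]
R4 ← R4 − (5/6)·R1: [0, 10/3, -4]
R3 ← R3 − R2: [0, 0, 0]
R4 ← R4 + (1/2)·R2: [0, 0, 0]
2 nonzero rows, so rank(P) = 2.
P has 3 columns; by rank–nullity, nullity = 3 − 2 = 1.

1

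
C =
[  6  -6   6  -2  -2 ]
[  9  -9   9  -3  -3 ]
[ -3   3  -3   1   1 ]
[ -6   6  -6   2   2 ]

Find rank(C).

Row reduce to echelon form.
R2 ← R2 − (3/2)·R1: [0, 0, 0, 0, 0]
R3 ← R3 + (1/2)·R1: [0, 0, 0, 0, 0]
R4 ← R4 + R1: [0, 0, 0, 0, 0]
Echelon form has 1 nonzero row, so rank(C) = 1.

1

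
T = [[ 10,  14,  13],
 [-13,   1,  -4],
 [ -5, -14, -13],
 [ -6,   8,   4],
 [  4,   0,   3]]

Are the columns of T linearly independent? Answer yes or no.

yes

Row reduce T to echelon form.
R2 ← R2 + (13/10)·R1: [0, 96/5, 129/10]
R3 ← R3 + (1/2)·R1: [0, -7, -13/2]
R4 ← R4 + (3/5)·R1: [0, 82/5, 59/5]
R5 ← R5 − (2/5)·R1: [0, -28/5, -11/5]
R3 ← R3 + (35/96)·R2: [0, 0, -115/64]
R4 ← R4 − (41/48)·R2: [0, 0, 25/32]
R5 ← R5 + (7/24)·R2: [0, 0, 25/16]
R4 ← R4 + (10/23)·R3: [0, 0, 0]
R5 ← R5 + (20/23)·R3: [0, 0, 0]
3 pivots among 3 columns.
Every column is a pivot column, so the columns are linearly independent.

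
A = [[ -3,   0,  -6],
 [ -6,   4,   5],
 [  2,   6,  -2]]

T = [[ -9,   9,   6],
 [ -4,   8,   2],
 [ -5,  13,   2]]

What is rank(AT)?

First compute AT:
[[ 57, -105, -30],
 [ 13,  43, -18],
 [-32,  40,  20]]
Now row reduce the product.
R2 ← R2 − (13/57)·R1: [0, 1272/19, -212/19]
R3 ← R3 + (32/57)·R1: [0, -360/19, 60/19]
R3 ← R3 + (15/53)·R2: [0, 0, 0]
2 nonzero rows, so rank(AT) = 2.

2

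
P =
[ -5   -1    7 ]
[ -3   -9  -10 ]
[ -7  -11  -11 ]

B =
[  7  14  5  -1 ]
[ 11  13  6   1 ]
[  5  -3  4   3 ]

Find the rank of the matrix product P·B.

First compute PB:
[[-11, -104,  -3,  25],
 [-170, -129, -109, -36],
 [-225, -208, -145, -37]]
Now row reduce the product.
R2 ← R2 − (170/11)·R1: [0, 16261/11, -689/11, -4646/11]
R3 ← R3 − (225/11)·R1: [0, 21112/11, -920/11, -6032/11]
R3 ← R3 − (3016/2323)·R2: [0, 0, -5376/2323, 0]
3 nonzero rows, so rank(PB) = 3.

3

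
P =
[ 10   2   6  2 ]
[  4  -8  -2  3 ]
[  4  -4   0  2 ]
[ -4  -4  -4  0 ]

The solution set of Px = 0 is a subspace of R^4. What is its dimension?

2

Row reduce to echelon form.
R2 ← R2 − (2/5)·R1: [0, -44/5, -22/5, 11/5]
R3 ← R3 − (2/5)·R1: [0, -24/5, -12/5, 6/5]
R4 ← R4 + (2/5)·R1: [0, -16/5, -8/5, 4/5]
R3 ← R3 − (6/11)·R2: [0, 0, 0, 0]
R4 ← R4 − (4/11)·R2: [0, 0, 0, 0]
2 nonzero rows, so rank(P) = 2.
P has 4 columns; by rank–nullity, nullity = 4 − 2 = 2.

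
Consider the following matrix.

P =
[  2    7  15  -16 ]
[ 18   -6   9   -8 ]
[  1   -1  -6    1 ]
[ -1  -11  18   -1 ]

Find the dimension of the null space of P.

0

Row reduce to echelon form.
R2 ← R2 − (9)·R1: [0, -69, -126, 136]
R3 ← R3 − (1/2)·R1: [0, -9/2, -27/2, 9]
R4 ← R4 + (1/2)·R1: [0, -15/2, 51/2, -9]
R3 ← R3 − (3/46)·R2: [0, 0, -243/46, 3/23]
R4 ← R4 − (5/46)·R2: [0, 0, 1803/46, -547/23]
R4 ← R4 + (601/81)·R3: [0, 0, 0, -616/27]
4 nonzero rows, so rank(P) = 4.
P has 4 columns; by rank–nullity, nullity = 4 − 4 = 0.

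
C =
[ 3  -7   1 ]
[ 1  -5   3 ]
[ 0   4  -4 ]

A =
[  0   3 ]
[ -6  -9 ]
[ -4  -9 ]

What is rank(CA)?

First compute CA:
[[ 38,  63],
 [ 18,  21],
 [ -8,   0]]
Now row reduce the product.
R2 ← R2 − (9/19)·R1: [0, -168/19]
R3 ← R3 + (4/19)·R1: [0, 252/19]
R3 ← R3 + (3/2)·R2: [0, 0]
2 nonzero rows, so rank(CA) = 2.

2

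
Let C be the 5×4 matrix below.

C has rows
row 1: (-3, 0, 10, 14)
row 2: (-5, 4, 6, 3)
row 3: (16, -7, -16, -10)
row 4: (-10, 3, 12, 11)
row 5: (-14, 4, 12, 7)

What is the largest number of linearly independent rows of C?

Row reduce to echelon form.
R2 ← R2 − (5/3)·R1: [0, 4, -32/3, -61/3]
R3 ← R3 + (16/3)·R1: [0, -7, 112/3, 194/3]
R4 ← R4 − (10/3)·R1: [0, 3, -64/3, -107/3]
R5 ← R5 − (14/3)·R1: [0, 4, -104/3, -175/3]
R3 ← R3 + (7/4)·R2: [0, 0, 56/3, 349/12]
R4 ← R4 − (3/4)·R2: [0, 0, -40/3, -245/12]
R5 ← R5 − R2: [0, 0, -24, -38]
R4 ← R4 + (5/7)·R3: [0, 0, 0, 5/14]
R5 ← R5 + (9/7)·R3: [0, 0, 0, -17/28]
R5 ← R5 + (17/10)·R4: [0, 0, 0, 0]
Echelon form has 4 nonzero rows, so rank(C) = 4.
The rank gives the maximum number of linearly independent rows: 4.

4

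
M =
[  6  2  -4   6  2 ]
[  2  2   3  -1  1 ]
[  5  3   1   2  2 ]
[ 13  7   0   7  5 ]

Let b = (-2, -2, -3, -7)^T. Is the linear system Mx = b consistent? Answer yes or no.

Row reduce the augmented matrix [M | b].
R2 ← R2 − (1/3)·R1: [0, 4/3, 13/3, -3, 1/3, -4/3]
R3 ← R3 − (5/6)·R1: [0, 4/3, 13/3, -3, 1/3, -4/3]
R4 ← R4 − (13/6)·R1: [0, 8/3, 26/3, -6, 2/3, -8/3]
R3 ← R3 − R2: [0, 0, 0, 0, 0, 0]
R4 ← R4 − (2)·R2: [0, 0, 0, 0, 0, 0]
The echelon form has 2 nonzero rows, and every pivot lies in the first 5 columns, so rank(M) = rank([M|b]) = 2.
The system is consistent.

yes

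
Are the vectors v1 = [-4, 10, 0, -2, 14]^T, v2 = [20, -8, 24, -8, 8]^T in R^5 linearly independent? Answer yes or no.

Form the matrix with these vectors as rows and row reduce.
R2 ← R2 + (5)·R1: [0, 42, 24, -18, 78]
2 nonzero rows, so the 2 vectors span a space of dimension 2.
Since 2 = 2, the vectors are linearly independent.

yes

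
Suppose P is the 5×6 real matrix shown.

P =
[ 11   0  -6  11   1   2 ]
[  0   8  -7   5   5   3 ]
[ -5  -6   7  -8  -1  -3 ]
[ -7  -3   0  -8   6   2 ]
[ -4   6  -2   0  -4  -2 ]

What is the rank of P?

5

Row reduce to echelon form.
R3 ← R3 + (5/11)·R1: [0, -6, 47/11, -3, -6/11, -23/11]
R4 ← R4 + (7/11)·R1: [0, -3, -42/11, -1, 73/11, 36/11]
R5 ← R5 + (4/11)·R1: [0, 6, -46/11, 4, -40/11, -14/11]
R3 ← R3 + (3/4)·R2: [0, 0, -43/44, 3/4, 141/44, 7/44]
R4 ← R4 + (3/8)·R2: [0, 0, -567/88, 7/8, 749/88, 387/88]
R5 ← R5 − (3/4)·R2: [0, 0, 47/44, 1/4, -325/44, -155/44]
R4 ← R4 − (567/86)·R3: [0, 0, 0, -175/43, -1085/86, 144/43]
R5 ← R5 + (47/43)·R3: [0, 0, 0, 46/43, -167/43, -144/43]
R5 ← R5 + (46/175)·R4: [0, 0, 0, 0, -36/5, -432/175]
Echelon form has 5 nonzero rows, so rank(P) = 5.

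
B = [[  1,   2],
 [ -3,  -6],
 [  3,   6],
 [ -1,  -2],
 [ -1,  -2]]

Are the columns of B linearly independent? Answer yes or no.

Row reduce B to echelon form.
R2 ← R2 + (3)·R1: [0, 0]
R3 ← R3 − (3)·R1: [0, 0]
R4 ← R4 + R1: [0, 0]
R5 ← R5 + R1: [0, 0]
1 pivot among 2 columns.
Only 1 < 2 pivot columns, so the columns are linearly dependent.

no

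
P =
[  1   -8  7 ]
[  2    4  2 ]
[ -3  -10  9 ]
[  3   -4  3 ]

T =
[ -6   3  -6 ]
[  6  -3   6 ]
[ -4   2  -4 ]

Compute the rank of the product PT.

First compute PT:
[[-82,  41, -82],
 [  4,  -2,   4],
 [-78,  39, -78],
 [-54,  27, -54]]
Now row reduce the product.
R2 ← R2 + (2/41)·R1: [0, 0, 0]
R3 ← R3 − (39/41)·R1: [0, 0, 0]
R4 ← R4 − (27/41)·R1: [0, 0, 0]
1 nonzero row, so rank(PT) = 1.

1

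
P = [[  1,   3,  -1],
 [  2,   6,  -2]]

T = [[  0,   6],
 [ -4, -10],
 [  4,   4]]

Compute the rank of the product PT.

1

First compute PT:
[[-16, -28],
 [-32, -56]]
Now row reduce the product.
R2 ← R2 − (2)·R1: [0, 0]
1 nonzero row, so rank(PT) = 1.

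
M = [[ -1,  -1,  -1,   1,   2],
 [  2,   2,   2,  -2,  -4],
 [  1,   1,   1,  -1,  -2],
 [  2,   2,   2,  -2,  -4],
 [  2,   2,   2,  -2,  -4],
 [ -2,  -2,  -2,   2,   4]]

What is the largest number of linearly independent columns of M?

1

Row reduce to echelon form.
R2 ← R2 + (2)·R1: [0, 0, 0, 0, 0]
R3 ← R3 + R1: [0, 0, 0, 0, 0]
R4 ← R4 + (2)·R1: [0, 0, 0, 0, 0]
R5 ← R5 + (2)·R1: [0, 0, 0, 0, 0]
R6 ← R6 − (2)·R1: [0, 0, 0, 0, 0]
Echelon form has 1 nonzero row, so rank(M) = 1.
The rank gives the maximum number of linearly independent columns: 1.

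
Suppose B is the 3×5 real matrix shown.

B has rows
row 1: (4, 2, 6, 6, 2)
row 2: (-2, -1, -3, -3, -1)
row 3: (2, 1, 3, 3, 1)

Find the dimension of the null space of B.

4

Row reduce to echelon form.
R2 ← R2 + (1/2)·R1: [0, 0, 0, 0, 0]
R3 ← R3 − (1/2)·R1: [0, 0, 0, 0, 0]
1 nonzero row, so rank(B) = 1.
B has 5 columns; by rank–nullity, nullity = 5 − 1 = 4.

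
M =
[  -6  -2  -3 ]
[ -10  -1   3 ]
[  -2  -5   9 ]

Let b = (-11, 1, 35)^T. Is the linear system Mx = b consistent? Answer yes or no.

yes

Row reduce the augmented matrix [M | b].
R2 ← R2 − (5/3)·R1: [0, 7/3, 8, 58/3]
R3 ← R3 − (1/3)·R1: [0, -13/3, 10, 116/3]
R3 ← R3 + (13/7)·R2: [0, 0, 174/7, 522/7]
The echelon form has 3 nonzero rows, and every pivot lies in the first 3 columns, so rank(M) = rank([M|b]) = 3.
The system is consistent.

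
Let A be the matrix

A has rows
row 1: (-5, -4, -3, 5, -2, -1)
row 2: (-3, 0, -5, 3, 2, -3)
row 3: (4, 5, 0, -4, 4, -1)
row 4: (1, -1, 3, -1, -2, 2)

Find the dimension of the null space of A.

Row reduce to echelon form.
R2 ← R2 − (3/5)·R1: [0, 12/5, -16/5, 0, 16/5, -12/5]
R3 ← R3 + (4/5)·R1: [0, 9/5, -12/5, 0, 12/5, -9/5]
R4 ← R4 + (1/5)·R1: [0, -9/5, 12/5, 0, -12/5, 9/5]
R3 ← R3 − (3/4)·R2: [0, 0, 0, 0, 0, 0]
R4 ← R4 + (3/4)·R2: [0, 0, 0, 0, 0, 0]
2 nonzero rows, so rank(A) = 2.
A has 6 columns; by rank–nullity, nullity = 6 − 2 = 4.

4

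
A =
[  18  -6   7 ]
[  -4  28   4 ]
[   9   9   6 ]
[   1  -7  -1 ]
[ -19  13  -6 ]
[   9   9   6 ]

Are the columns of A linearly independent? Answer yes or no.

Row reduce A to echelon form.
R2 ← R2 + (2/9)·R1: [0, 80/3, 50/9]
R3 ← R3 − (1/2)·R1: [0, 12, 5/2]
R4 ← R4 − (1/18)·R1: [0, -20/3, -25/18]
R5 ← R5 + (19/18)·R1: [0, 20/3, 25/18]
R6 ← R6 − (1/2)·R1: [0, 12, 5/2]
R3 ← R3 − (9/20)·R2: [0, 0, 0]
R4 ← R4 + (1/4)·R2: [0, 0, 0]
R5 ← R5 − (1/4)·R2: [0, 0, 0]
R6 ← R6 − (9/20)·R2: [0, 0, 0]
2 pivots among 3 columns.
Only 2 < 3 pivot columns, so the columns are linearly dependent.

no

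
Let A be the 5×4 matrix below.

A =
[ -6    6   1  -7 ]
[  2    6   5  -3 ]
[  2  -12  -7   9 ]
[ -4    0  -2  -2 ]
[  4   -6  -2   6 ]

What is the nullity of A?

2

Row reduce to echelon form.
R2 ← R2 + (1/3)·R1: [0, 8, 16/3, -16/3]
R3 ← R3 + (1/3)·R1: [0, -10, -20/3, 20/3]
R4 ← R4 − (2/3)·R1: [0, -4, -8/3, 8/3]
R5 ← R5 + (2/3)·R1: [0, -2, -4/3, 4/3]
R3 ← R3 + (5/4)·R2: [0, 0, 0, 0]
R4 ← R4 + (1/2)·R2: [0, 0, 0, 0]
R5 ← R5 + (1/4)·R2: [0, 0, 0, 0]
2 nonzero rows, so rank(A) = 2.
A has 4 columns; by rank–nullity, nullity = 4 − 2 = 2.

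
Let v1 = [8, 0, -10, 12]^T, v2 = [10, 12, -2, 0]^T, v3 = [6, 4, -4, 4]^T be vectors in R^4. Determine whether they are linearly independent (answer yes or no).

Form the matrix with these vectors as rows and row reduce.
R2 ← R2 − (5/4)·R1: [0, 12, 21/2, -15]
R3 ← R3 − (3/4)·R1: [0, 4, 7/2, -5]
R3 ← R3 − (1/3)·R2: [0, 0, 0, 0]
2 nonzero rows, so the 3 vectors span a space of dimension 2.
Since 2 < 3, the vectors are linearly dependent.

no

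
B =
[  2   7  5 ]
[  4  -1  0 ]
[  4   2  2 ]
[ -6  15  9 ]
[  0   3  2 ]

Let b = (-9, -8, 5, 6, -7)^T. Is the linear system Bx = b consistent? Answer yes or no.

no

Row reduce the augmented matrix [B | b].
R2 ← R2 − (2)·R1: [0, -15, -10, 10]
R3 ← R3 − (2)·R1: [0, -12, -8, 23]
R4 ← R4 + (3)·R1: [0, 36, 24, -21]
R3 ← R3 − (4/5)·R2: [0, 0, 0, 15]
R4 ← R4 + (12/5)·R2: [0, 0, 0, 3]
R5 ← R5 + (1/5)·R2: [0, 0, 0, -5]
R4 ← R4 − (1/5)·R3: [0, 0, 0, 0]
R5 ← R5 + (1/3)·R3: [0, 0, 0, 0]
The echelon form has 3 nonzero rows; the last pivot sits in the augmented column, so rank(B) = 2 but rank([B|b]) = 3.
Since the ranks differ, the system is inconsistent.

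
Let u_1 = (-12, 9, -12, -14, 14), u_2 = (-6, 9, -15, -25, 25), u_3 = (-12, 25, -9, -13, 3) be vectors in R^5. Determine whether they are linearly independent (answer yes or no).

yes

Form the matrix with these vectors as rows and row reduce.
R2 ← R2 − (1/2)·R1: [0, 9/2, -9, -18, 18]
R3 ← R3 − R1: [0, 16, 3, 1, -11]
R3 ← R3 − (32/9)·R2: [0, 0, 35, 65, -75]
3 nonzero rows, so the 3 vectors span a space of dimension 3.
Since 3 = 3, the vectors are linearly independent.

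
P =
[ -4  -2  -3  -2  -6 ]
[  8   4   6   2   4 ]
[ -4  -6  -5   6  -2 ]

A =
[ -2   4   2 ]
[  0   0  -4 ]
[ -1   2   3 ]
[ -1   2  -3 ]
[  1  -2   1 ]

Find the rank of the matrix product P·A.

First compute PA:
[[  7, -14,  -9],
 [-20,  40,  16],
 [  5, -10, -19]]
Now row reduce the product.
R2 ← R2 + (20/7)·R1: [0, 0, -68/7]
R3 ← R3 − (5/7)·R1: [0, 0, -88/7]
R3 ← R3 − (22/17)·R2: [0, 0, 0]
2 nonzero rows, so rank(PA) = 2.

2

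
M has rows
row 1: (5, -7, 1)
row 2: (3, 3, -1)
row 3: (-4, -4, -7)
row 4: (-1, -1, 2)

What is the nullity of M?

Row reduce to echelon form.
R2 ← R2 − (3/5)·R1: [0, 36/5, -8/5]
R3 ← R3 + (4/5)·R1: [0, -48/5, -31/5]
R4 ← R4 + (1/5)·R1: [0, -12/5, 11/5]
R3 ← R3 + (4/3)·R2: [0, 0, -25/3]
R4 ← R4 + (1/3)·R2: [0, 0, 5/3]
R4 ← R4 + (1/5)·R3: [0, 0, 0]
3 nonzero rows, so rank(M) = 3.
M has 3 columns; by rank–nullity, nullity = 3 − 3 = 0.

0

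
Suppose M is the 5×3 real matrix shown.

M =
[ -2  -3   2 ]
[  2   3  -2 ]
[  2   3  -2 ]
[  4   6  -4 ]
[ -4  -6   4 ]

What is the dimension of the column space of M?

Row reduce to echelon form.
R2 ← R2 + R1: [0, 0, 0]
R3 ← R3 + R1: [0, 0, 0]
R4 ← R4 + (2)·R1: [0, 0, 0]
R5 ← R5 − (2)·R1: [0, 0, 0]
Echelon form has 1 nonzero row, so rank(M) = 1.
The column space has dimension equal to the rank: 1.

1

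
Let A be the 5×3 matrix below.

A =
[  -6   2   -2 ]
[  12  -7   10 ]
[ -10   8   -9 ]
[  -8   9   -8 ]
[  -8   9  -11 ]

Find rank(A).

Row reduce to echelon form.
R2 ← R2 + (2)·R1: [0, -3, 6]
R3 ← R3 − (5/3)·R1: [0, 14/3, -17/3]
R4 ← R4 − (4/3)·R1: [0, 19/3, -16/3]
R5 ← R5 − (4/3)·R1: [0, 19/3, -25/3]
R3 ← R3 + (14/9)·R2: [0, 0, 11/3]
R4 ← R4 + (19/9)·R2: [0, 0, 22/3]
R5 ← R5 + (19/9)·R2: [0, 0, 13/3]
R4 ← R4 − (2)·R3: [0, 0, 0]
R5 ← R5 − (13/11)·R3: [0, 0, 0]
Echelon form has 3 nonzero rows, so rank(A) = 3.

3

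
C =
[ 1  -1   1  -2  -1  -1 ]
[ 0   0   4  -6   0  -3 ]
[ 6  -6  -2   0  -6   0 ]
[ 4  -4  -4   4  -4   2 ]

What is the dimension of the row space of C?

Row reduce to echelon form.
R3 ← R3 − (6)·R1: [0, 0, -8, 12, 0, 6]
R4 ← R4 − (4)·R1: [0, 0, -8, 12, 0, 6]
R3 ← R3 + (2)·R2: [0, 0, 0, 0, 0, 0]
R4 ← R4 + (2)·R2: [0, 0, 0, 0, 0, 0]
Echelon form has 2 nonzero rows, so rank(C) = 2.
The row space has dimension equal to the rank: 2.

2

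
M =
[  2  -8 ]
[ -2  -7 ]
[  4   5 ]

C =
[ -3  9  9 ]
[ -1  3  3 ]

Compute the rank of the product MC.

1

First compute MC:
[[  2,  -6,  -6],
 [ 13, -39, -39],
 [-17,  51,  51]]
Now row reduce the product.
R2 ← R2 − (13/2)·R1: [0, 0, 0]
R3 ← R3 + (17/2)·R1: [0, 0, 0]
1 nonzero row, so rank(MC) = 1.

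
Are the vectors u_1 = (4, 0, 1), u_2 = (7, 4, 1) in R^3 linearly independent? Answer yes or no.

yes

Form the matrix with these vectors as rows and row reduce.
R2 ← R2 − (7/4)·R1: [0, 4, -3/4]
2 nonzero rows, so the 2 vectors span a space of dimension 2.
Since 2 = 2, the vectors are linearly independent.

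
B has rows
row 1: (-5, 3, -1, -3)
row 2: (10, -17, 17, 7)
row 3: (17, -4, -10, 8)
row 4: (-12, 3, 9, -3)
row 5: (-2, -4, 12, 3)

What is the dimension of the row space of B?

Row reduce to echelon form.
R2 ← R2 + (2)·R1: [0, -11, 15, 1]
R3 ← R3 + (17/5)·R1: [0, 31/5, -67/5, -11/5]
R4 ← R4 − (12/5)·R1: [0, -21/5, 57/5, 21/5]
R5 ← R5 − (2/5)·R1: [0, -26/5, 62/5, 21/5]
R3 ← R3 + (31/55)·R2: [0, 0, -272/55, -18/11]
R4 ← R4 − (21/55)·R2: [0, 0, 312/55, 42/11]
R5 ← R5 − (26/55)·R2: [0, 0, 292/55, 41/11]
R4 ← R4 + (39/34)·R3: [0, 0, 0, 33/17]
R5 ← R5 + (73/68)·R3: [0, 0, 0, 67/34]
R5 ← R5 − (67/66)·R4: [0, 0, 0, 0]
Echelon form has 4 nonzero rows, so rank(B) = 4.
The row space has dimension equal to the rank: 4.

4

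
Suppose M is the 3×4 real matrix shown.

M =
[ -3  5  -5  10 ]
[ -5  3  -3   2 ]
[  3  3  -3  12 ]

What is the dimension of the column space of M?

Row reduce to echelon form.
R2 ← R2 − (5/3)·R1: [0, -16/3, 16/3, -44/3]
R3 ← R3 + R1: [0, 8, -8, 22]
R3 ← R3 + (3/2)·R2: [0, 0, 0, 0]
Echelon form has 2 nonzero rows, so rank(M) = 2.
The column space has dimension equal to the rank: 2.

2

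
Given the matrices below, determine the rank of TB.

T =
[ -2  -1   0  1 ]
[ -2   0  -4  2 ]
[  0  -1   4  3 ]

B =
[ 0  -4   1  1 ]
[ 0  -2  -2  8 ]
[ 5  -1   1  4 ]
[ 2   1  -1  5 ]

First compute TB:
[[  2,  11,  -1,  -5],
 [-16,  14,  -8,  -8],
 [ 26,   1,   3,  23]]
Now row reduce the product.
R2 ← R2 + (8)·R1: [0, 102, -16, -48]
R3 ← R3 − (13)·R1: [0, -142, 16, 88]
R3 ← R3 + (71/51)·R2: [0, 0, -320/51, 360/17]
3 nonzero rows, so rank(TB) = 3.

3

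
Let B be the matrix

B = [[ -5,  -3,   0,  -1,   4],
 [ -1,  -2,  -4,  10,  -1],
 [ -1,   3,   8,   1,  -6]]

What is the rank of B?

Row reduce to echelon form.
R2 ← R2 − (1/5)·R1: [0, -7/5, -4, 51/5, -9/5]
R3 ← R3 − (1/5)·R1: [0, 18/5, 8, 6/5, -34/5]
R3 ← R3 + (18/7)·R2: [0, 0, -16/7, 192/7, -80/7]
Echelon form has 3 nonzero rows, so rank(B) = 3.

3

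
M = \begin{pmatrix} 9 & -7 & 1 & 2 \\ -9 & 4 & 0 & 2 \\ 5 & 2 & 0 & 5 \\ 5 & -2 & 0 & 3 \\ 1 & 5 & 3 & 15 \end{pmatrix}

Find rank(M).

Row reduce to echelon form.
R2 ← R2 + R1: [0, -3, 1, 4]
R3 ← R3 − (5/9)·R1: [0, 53/9, -5/9, 35/9]
R4 ← R4 − (5/9)·R1: [0, 17/9, -5/9, 17/9]
R5 ← R5 − (1/9)·R1: [0, 52/9, 26/9, 133/9]
R3 ← R3 + (53/27)·R2: [0, 0, 38/27, 317/27]
R4 ← R4 + (17/27)·R2: [0, 0, 2/27, 119/27]
R5 ← R5 + (52/27)·R2: [0, 0, 130/27, 607/27]
R4 ← R4 − (1/19)·R3: [0, 0, 0, 72/19]
R5 ← R5 − (65/19)·R3: [0, 0, 0, -336/19]
R5 ← R5 + (14/3)·R4: [0, 0, 0, 0]
Echelon form has 4 nonzero rows, so rank(M) = 4.

4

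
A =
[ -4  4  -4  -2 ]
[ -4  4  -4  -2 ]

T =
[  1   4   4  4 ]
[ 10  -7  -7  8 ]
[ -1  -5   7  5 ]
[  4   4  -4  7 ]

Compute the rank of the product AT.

First compute AT:
[[ 32, -32, -64, -18],
 [ 32, -32, -64, -18]]
Now row reduce the product.
R2 ← R2 − R1: [0, 0, 0, 0]
1 nonzero row, so rank(AT) = 1.

1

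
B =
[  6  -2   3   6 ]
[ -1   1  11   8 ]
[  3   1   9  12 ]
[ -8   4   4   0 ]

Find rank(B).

3

Row reduce to echelon form.
R2 ← R2 + (1/6)·R1: [0, 2/3, 23/2, 9]
R3 ← R3 − (1/2)·R1: [0, 2, 15/2, 9]
R4 ← R4 + (4/3)·R1: [0, 4/3, 8, 8]
R3 ← R3 − (3)·R2: [0, 0, -27, -18]
R4 ← R4 − (2)·R2: [0, 0, -15, -10]
R4 ← R4 − (5/9)·R3: [0, 0, 0, 0]
Echelon form has 3 nonzero rows, so rank(B) = 3.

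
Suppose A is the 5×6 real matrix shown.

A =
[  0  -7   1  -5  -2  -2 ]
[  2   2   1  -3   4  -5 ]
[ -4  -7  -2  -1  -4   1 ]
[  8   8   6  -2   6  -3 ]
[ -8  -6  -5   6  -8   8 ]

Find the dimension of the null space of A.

1

Row reduce to echelon form.
Swap R1 ↔ R2
R3 ← R3 + (2)·R1: [0, -3, 0, -7, 4, -9]
R4 ← R4 − (4)·R1: [0, 0, 2, 10, -10, 17]
R5 ← R5 + (4)·R1: [0, 2, -1, -6, 8, -12]
R3 ← R3 − (3/7)·R2: [0, 0, -3/7, -34/7, 34/7, -57/7]
R5 ← R5 + (2/7)·R2: [0, 0, -5/7, -52/7, 52/7, -88/7]
R4 ← R4 + (14/3)·R3: [0, 0, 0, -38/3, 38/3, -21]
R5 ← R5 − (5/3)·R3: [0, 0, 0, 2/3, -2/3, 1]
R5 ← R5 + (1/19)·R4: [0, 0, 0, 0, 0, -2/19]
5 nonzero rows, so rank(A) = 5.
A has 6 columns; by rank–nullity, nullity = 6 − 5 = 1.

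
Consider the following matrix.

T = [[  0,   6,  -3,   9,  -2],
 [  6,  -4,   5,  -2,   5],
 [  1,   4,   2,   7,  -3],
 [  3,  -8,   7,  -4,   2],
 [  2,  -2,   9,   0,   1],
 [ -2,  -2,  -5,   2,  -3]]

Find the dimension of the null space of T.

0

Row reduce to echelon form.
Swap R1 ↔ R2
R3 ← R3 − (1/6)·R1: [0, 14/3, 7/6, 22/3, -23/6]
R4 ← R4 − (1/2)·R1: [0, -6, 9/2, -3, -1/2]
R5 ← R5 − (1/3)·R1: [0, -2/3, 22/3, 2/3, -2/3]
R6 ← R6 + (1/3)·R1: [0, -10/3, -10/3, 4/3, -4/3]
R3 ← R3 − (7/9)·R2: [0, 0, 7/2, 1/3, -41/18]
R4 ← R4 + R2: [0, 0, 3/2, 6, -5/2]
R5 ← R5 + (1/9)·R2: [0, 0, 7, 5/3, -8/9]
R6 ← R6 + (5/9)·R2: [0, 0, -5, 19/3, -22/9]
R4 ← R4 − (3/7)·R3: [0, 0, 0, 41/7, -32/21]
R5 ← R5 − (2)·R3: [0, 0, 0, 1, 11/3]
R6 ← R6 + (10/7)·R3: [0, 0, 0, 143/21, -359/63]
R5 ← R5 − (7/41)·R4: [0, 0, 0, 0, 161/41]
R6 ← R6 − (143/123)·R4: [0, 0, 0, 0, -161/41]
R6 ← R6 + R5: [0, 0, 0, 0, 0]
5 nonzero rows, so rank(T) = 5.
T has 5 columns; by rank–nullity, nullity = 5 − 5 = 0.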